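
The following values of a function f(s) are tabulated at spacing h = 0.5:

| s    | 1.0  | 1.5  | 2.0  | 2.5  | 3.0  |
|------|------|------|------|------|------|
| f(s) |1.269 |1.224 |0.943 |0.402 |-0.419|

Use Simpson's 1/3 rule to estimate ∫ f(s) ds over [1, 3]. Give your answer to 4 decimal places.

1.5400

h = 0.5, n = 4.
(h/3)·[y₀ + 4y₁ + 2y₂ + 4y₃ + y₄] = 0.166667·(9.240) = 1.5400.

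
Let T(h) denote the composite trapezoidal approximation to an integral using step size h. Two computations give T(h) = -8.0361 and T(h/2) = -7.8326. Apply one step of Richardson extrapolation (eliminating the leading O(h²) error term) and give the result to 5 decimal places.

-7.76477

R = (4·T(h/2) − T(h)) / 3 = (4·(-7.8326) − (-8.0361))/3 = (-23.2943)/3 = -7.76477.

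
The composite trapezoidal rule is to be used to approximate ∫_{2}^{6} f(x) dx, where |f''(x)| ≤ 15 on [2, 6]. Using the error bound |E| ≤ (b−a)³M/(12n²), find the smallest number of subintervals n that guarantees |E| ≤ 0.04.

45

Need 960/(12n²) ≤ 0.04.
n² ≥ 960/(12·0.04) = 2000 ⇒ n ≥ 44.7214, so the smallest n is 45.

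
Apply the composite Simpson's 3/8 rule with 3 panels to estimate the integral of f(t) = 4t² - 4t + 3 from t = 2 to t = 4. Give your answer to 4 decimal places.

h = (4 − 2)/3 = 0.666667.
Nodes t₀,…,t₃ = 2, 2.666667, 3.333333, 4.
f(t) = 4t² - 4t + 3: f₀=11, f₁=20.777778, f₂=34.111111, f₃=51.
(3h/8)·[f₀ + 3f₁ + 3f₂ + f₃] = 0.25·(226.666667) = 56.6667.

56.6667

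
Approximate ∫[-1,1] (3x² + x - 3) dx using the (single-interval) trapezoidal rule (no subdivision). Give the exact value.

0

T = (b−a)/2 · [f(-1) + f(1)] = 1·[(-1) + 1] = 0.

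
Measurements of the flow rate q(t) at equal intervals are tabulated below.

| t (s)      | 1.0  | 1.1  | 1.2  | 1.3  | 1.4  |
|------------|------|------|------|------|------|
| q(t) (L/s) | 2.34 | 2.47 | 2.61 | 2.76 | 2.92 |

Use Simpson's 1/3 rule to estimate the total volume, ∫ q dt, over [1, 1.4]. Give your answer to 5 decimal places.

h = 0.1, n = 4.
(h/3)·[y₀ + 4y₁ + 2y₂ + 4y₃ + y₄] = 0.033333·(31.40) = 1.04667.

1.04667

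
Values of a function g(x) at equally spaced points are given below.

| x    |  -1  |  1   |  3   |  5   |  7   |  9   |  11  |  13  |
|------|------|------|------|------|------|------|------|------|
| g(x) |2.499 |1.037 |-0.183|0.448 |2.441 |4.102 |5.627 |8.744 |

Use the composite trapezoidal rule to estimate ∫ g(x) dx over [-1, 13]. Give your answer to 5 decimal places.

38.18700

h = 2, n = 7.
(h/2)·[y₀ + 2y₁ + 2y₂ + 2y₃ + 2y₄ + 2y₅ + 2y₆ + y₇] = 1·(38.187) = 38.18700.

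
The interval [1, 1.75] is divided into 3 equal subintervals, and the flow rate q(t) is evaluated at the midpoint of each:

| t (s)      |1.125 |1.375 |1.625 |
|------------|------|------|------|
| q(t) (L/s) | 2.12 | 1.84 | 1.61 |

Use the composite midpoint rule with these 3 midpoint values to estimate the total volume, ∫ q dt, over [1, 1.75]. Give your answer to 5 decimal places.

h = 0.25, n = 3.
h·[y(m₁) + y(m₂) + y(m₃)] = 0.25·(5.57) = 1.39250.

1.39250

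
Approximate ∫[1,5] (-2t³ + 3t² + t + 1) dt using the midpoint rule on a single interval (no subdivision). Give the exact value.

M = (b−a)·f(3) = 4·(-23) = -92.

-92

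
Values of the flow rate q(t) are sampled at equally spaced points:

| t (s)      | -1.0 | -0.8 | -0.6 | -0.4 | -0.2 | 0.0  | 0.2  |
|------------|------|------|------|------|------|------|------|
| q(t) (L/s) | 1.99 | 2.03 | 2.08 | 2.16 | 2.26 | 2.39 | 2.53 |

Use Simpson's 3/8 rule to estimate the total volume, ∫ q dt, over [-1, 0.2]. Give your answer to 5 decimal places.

2.63400

h = 0.2, n = 6.
(3h/8)·[y₀ + 3y₁ + 3y₂ + 2y₃ + 3y₄ + 3y₅ + y₆] = 0.075·(35.12) = 2.63400.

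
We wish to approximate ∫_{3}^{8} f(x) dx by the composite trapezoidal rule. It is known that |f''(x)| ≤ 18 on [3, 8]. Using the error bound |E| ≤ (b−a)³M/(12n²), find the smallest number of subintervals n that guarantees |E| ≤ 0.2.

31

Need 2250/(12n²) ≤ 0.2.
n² ≥ 2250/(12·0.2) = 937.5 ⇒ n ≥ 30.6186, so the smallest n is 31.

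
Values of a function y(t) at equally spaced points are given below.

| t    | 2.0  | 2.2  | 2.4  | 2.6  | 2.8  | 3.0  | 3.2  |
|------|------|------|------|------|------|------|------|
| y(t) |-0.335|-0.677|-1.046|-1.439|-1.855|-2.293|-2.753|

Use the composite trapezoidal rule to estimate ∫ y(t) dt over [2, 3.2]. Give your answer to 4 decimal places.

h = 0.2, n = 6.
(h/2)·[y₀ + 2y₁ + 2y₂ + 2y₃ + 2y₄ + 2y₅ + y₆] = 0.1·(-17.708) = -1.7708.

-1.7708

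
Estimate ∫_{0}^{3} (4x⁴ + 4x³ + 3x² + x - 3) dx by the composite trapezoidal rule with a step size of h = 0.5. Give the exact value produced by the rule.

h = (3 − 0)/6 = 0.5.
Nodes x₀,…,x₆ = 0, 0.5, 1, 1.5, 2, 2.5, 3.
f(x) = 4x⁴ + 4x³ + 3x² + x - 3: f₀=-3, f₁=-1, f₂=9, f₃=39, f₄=107, f₅=237, f₆=459.
(h/2)·[f₀ + 2f₁ + 2f₂ + 2f₃ + 2f₄ + 2f₅ + f₆] = 0.25·(1238) = 309.5.

309.5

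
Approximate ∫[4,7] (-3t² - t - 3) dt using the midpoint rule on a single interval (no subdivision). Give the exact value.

M = (b−a)·f(5.5) = 3·(-99.25) = -297.75.

-297.75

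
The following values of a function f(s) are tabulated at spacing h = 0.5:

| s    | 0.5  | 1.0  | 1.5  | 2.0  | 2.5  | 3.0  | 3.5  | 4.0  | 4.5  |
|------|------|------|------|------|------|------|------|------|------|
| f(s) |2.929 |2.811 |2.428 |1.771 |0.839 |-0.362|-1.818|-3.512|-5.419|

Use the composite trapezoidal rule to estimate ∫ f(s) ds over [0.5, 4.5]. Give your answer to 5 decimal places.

0.45600

h = 0.5, n = 8.
(h/2)·[y₀ + 2y₁ + 2y₂ + 2y₃ + 2y₄ + 2y₅ + 2y₆ + 2y₇ + y₈] = 0.25·(1.824) = 0.45600.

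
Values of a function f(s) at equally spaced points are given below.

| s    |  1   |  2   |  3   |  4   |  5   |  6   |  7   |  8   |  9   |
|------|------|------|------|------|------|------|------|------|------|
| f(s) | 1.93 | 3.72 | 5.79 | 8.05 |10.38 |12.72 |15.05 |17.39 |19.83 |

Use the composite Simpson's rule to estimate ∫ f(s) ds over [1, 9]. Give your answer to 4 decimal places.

h = 1, n = 8.
(h/3)·[y₀ + 4y₁ + 2y₂ + 4y₃ + 2y₄ + 4y₅ + 2y₆ + 4y₇ + y₈] = 0.333333·(251.72) = 83.9067.

83.9067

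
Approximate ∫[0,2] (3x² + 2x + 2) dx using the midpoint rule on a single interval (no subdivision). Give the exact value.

14

M = (b−a)·f(1) = 2·(7) = 14.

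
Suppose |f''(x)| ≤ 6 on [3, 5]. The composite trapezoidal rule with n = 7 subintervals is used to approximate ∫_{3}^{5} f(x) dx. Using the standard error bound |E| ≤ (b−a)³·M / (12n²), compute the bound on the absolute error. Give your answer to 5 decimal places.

0.08163

|E| ≤ (2)³·6 / (12·7²) = 48/588 = 0.08163.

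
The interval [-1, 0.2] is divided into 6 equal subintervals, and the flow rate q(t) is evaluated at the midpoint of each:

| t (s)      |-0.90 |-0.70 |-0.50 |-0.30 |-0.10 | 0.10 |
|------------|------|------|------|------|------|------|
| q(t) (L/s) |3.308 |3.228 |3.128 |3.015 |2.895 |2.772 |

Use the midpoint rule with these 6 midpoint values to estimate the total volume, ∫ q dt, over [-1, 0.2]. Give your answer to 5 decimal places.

3.66920

h = 0.2, n = 6.
h·[y(m₁) + y(m₂) + y(m₃) + y(m₄) + y(m₅) + y(m₆)] = 0.2·(18.346) = 3.66920.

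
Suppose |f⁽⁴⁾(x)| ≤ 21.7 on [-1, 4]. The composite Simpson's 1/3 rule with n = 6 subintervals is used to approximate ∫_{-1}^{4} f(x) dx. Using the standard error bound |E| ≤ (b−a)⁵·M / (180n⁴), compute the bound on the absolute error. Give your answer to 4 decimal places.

|E| ≤ (5)⁵·21.7 / (180·6⁴) = 67812.5/233280 = 0.2907.

0.2907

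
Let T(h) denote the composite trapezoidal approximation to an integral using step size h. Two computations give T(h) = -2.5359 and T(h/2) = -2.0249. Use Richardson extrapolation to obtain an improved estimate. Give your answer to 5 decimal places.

-1.85457

R = (4·T(h/2) − T(h)) / 3 = (4·(-2.0249) − (-2.5359))/3 = (-5.5637)/3 = -1.85457.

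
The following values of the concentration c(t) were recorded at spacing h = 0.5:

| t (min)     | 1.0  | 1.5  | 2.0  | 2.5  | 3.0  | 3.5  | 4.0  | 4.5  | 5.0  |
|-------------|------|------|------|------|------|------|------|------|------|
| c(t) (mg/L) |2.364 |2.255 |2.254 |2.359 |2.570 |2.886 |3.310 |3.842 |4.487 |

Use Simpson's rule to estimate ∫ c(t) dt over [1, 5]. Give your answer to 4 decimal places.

h = 0.5, n = 8.
(h/3)·[y₀ + 4y₁ + 2y₂ + 4y₃ + 2y₄ + 4y₅ + 2y₆ + 4y₇ + y₈] = 0.166667·(68.487) = 11.4145.

11.4145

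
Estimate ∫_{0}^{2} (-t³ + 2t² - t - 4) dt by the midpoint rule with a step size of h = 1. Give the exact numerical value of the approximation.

-8.5

h = (2 − 0)/2 = 1.
Midpoints m₁,…,m₂ = 0.5, 1.5.
f(m₁)=-4.125, f(m₂)=-4.375.
h·[f(m₁) + f(m₂)] = 1·(-8.5) = -8.5.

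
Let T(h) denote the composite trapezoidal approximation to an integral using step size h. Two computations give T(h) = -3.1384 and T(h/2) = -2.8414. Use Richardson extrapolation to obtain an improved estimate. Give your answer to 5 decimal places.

-2.74240

R = (4·T(h/2) − T(h)) / 3 = (4·(-2.8414) − (-3.1384))/3 = (-8.2272)/3 = -2.74240.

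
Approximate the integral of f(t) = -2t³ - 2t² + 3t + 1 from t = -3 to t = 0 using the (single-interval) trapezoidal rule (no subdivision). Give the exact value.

43.5

T = (b−a)/2 · [f(-3) + f(0)] = 1.5·[28 + 1] = 43.5.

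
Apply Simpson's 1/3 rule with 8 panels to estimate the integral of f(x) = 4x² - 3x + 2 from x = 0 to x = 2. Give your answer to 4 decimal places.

h = (2 − 0)/8 = 0.25.
Nodes x₀,…,x₈ = 0, 0.25, 0.5, 0.75, 1, 1.25, 1.5, 1.75, 2.
f(x) = 4x² - 3x + 2: f₀=2, f₁=1.5, f₂=1.5, f₃=2, f₄=3, f₅=4.5, f₆=6.5, f₇=9, f₈=12.
(h/3)·[f₀ + 4f₁ + 2f₂ + 4f₃ + 2f₄ + 4f₅ + 2f₆ + 4f₇ + f₈] = 0.083333·(104) = 8.6667.

8.6667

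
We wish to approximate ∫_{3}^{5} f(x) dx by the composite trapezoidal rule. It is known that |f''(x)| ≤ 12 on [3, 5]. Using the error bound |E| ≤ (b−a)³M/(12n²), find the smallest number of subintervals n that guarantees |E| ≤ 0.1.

Need 96/(12n²) ≤ 0.1.
n² ≥ 96/(12·0.1) = 80 ⇒ n ≥ 8.9443, so the smallest n is 9.

9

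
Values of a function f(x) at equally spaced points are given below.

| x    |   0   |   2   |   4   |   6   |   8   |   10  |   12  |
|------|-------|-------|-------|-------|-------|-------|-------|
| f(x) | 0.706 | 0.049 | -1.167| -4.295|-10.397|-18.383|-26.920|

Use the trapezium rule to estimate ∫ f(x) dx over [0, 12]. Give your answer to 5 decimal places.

h = 2, n = 6.
(h/2)·[y₀ + 2y₁ + 2y₂ + 2y₃ + 2y₄ + 2y₅ + y₆] = 1·(-94.600) = -94.60000.

-94.60000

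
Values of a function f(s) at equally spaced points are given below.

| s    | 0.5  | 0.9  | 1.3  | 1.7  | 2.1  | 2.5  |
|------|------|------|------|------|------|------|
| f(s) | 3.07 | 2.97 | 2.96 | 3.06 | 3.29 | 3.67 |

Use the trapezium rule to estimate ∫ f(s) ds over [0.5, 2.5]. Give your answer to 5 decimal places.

h = 0.4, n = 5.
(h/2)·[y₀ + 2y₁ + 2y₂ + 2y₃ + 2y₄ + y₅] = 0.2·(31.30) = 6.26000.

6.26000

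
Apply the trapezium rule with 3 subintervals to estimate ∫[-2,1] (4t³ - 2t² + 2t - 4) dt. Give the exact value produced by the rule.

-40

h = (1 − (-2))/3 = 1.
Nodes t₀,…,t₃ = -2, -1, 0, 1.
f(t) = 4t³ - 2t² + 2t - 4: f₀=-48, f₁=-12, f₂=-4, f₃=0.
(h/2)·[f₀ + 2f₁ + 2f₂ + f₃] = 0.5·(-80) = -40.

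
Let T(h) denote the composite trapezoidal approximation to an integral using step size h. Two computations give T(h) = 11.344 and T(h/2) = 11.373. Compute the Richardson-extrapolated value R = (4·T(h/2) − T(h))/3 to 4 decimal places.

R = (4·T(h/2) − T(h)) / 3 = (4·11.373 − 11.344)/3 = (34.148)/3 = 11.3827.

11.3827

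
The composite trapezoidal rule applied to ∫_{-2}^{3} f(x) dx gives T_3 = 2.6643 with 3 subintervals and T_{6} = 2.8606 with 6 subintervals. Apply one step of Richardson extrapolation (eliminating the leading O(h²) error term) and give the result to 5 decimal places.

R = (4·T_{6} − T_3) / 3 = (4·2.8606 − 2.6643)/3 = (8.7781)/3 = 2.92603.

2.92603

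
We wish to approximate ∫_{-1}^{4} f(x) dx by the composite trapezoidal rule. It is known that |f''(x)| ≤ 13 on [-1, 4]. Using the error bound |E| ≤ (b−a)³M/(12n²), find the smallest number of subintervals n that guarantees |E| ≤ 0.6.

Need 1625/(12n²) ≤ 0.6.
n² ≥ 1625/(12·0.6) = 225.694 ⇒ n ≥ 15.0231, so the smallest n is 16.

16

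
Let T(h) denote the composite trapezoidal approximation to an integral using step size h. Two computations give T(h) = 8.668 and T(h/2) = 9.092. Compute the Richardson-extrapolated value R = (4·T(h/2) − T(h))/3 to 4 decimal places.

9.2333

R = (4·T(h/2) − T(h)) / 3 = (4·9.092 − 8.668)/3 = (27.700)/3 = 9.2333.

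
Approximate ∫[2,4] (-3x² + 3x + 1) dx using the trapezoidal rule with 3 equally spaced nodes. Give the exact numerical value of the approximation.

h = (4 − 2)/2 = 1.
Nodes x₀,…,x₂ = 2, 3, 4.
f(x) = -3x² + 3x + 1: f₀=-5, f₁=-17, f₂=-35.
(h/2)·[f₀ + 2f₁ + f₂] = 0.5·(-74) = -37.

-37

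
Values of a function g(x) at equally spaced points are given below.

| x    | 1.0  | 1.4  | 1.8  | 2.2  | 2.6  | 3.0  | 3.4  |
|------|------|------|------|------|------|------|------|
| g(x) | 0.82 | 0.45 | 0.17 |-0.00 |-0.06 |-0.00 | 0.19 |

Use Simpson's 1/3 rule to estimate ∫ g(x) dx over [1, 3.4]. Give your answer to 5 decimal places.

h = 0.4, n = 6.
(h/3)·[y₀ + 4y₁ + 2y₂ + 4y₃ + 2y₄ + 4y₅ + y₆] = 0.133333·(3.03) = 0.40400.

0.40400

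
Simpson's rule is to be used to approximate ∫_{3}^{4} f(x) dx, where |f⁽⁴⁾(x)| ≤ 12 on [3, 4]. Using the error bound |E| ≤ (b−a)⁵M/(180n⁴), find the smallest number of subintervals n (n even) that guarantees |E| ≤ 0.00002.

8

Need 12/(180n⁴) ≤ 0.00002.
n⁴ ≥ 12/(180·0.00002) = 3333.33 ⇒ n ≥ 7.5984, so the smallest even n is 8. (n must be even for Simpson's rule.)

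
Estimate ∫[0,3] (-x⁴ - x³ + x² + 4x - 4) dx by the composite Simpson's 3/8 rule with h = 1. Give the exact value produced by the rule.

h = (3 − 0)/3 = 1.
Nodes x₀,…,x₃ = 0, 1, 2, 3.
f(x) = -x⁴ - x³ + x² + 4x - 4: f₀=-4, f₁=-1, f₂=-16, f₃=-91.
(3h/8)·[f₀ + 3f₁ + 3f₂ + f₃] = 0.375·(-146) = -54.75.

-54.75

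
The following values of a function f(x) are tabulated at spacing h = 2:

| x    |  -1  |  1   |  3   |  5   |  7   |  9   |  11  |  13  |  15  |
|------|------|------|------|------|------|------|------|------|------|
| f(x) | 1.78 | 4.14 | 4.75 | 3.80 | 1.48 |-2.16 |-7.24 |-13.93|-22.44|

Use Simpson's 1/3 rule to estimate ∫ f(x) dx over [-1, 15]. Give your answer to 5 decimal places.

h = 2, n = 8.
(h/3)·[y₀ + 4y₁ + 2y₂ + 4y₃ + 2y₄ + 4y₅ + 2y₆ + 4y₇ + y₈] = 0.666667·(-55.28) = -36.85333.

-36.85333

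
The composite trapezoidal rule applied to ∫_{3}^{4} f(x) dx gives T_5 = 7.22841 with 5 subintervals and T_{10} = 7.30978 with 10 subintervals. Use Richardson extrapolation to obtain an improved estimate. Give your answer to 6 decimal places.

R = (4·T_{10} − T_5) / 3 = (4·7.30978 − 7.22841)/3 = (22.01071)/3 = 7.336903.

7.336903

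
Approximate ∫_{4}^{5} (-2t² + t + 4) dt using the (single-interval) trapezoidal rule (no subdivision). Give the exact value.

-32.5

T = (b−a)/2 · [f(4) + f(5)] = 0.5·[(-24) + (-41)] = -32.5.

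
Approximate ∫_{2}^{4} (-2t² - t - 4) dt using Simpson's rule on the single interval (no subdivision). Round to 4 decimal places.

-51.3333

S = (b−a)/6 · [f(2) + 4f(3) + f(4)] = 0.333333·[(-14) + 4·(-25) + (-40)] = -51.3333.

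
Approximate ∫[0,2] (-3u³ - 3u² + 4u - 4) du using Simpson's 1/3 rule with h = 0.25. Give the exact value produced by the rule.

h = (2 − 0)/8 = 0.25.
Nodes u₀,…,u₈ = 0, 0.25, 0.5, 0.75, 1, 1.25, 1.5, 1.75, 2.
f(u) = -3u³ - 3u² + 4u - 4: f₀=-4, f₁=-3.234375, f₂=-3.125, f₃=-3.953125, f₄=-6, f₅=-9.546875, f₆=-14.875, f₇=-22.265625, f₈=-32.
(h/3)·[f₀ + 4f₁ + 2f₂ + 4f₃ + 2f₄ + 4f₅ + 2f₆ + 4f₇ + f₈] = 0.083333·(-240) = -20.

-20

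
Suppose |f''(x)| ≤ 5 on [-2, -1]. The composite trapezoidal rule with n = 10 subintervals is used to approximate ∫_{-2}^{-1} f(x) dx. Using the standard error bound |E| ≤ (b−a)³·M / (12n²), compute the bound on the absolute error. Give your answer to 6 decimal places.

|E| ≤ (1)³·5 / (12·10²) = 5/1200 = 0.004167.

0.004167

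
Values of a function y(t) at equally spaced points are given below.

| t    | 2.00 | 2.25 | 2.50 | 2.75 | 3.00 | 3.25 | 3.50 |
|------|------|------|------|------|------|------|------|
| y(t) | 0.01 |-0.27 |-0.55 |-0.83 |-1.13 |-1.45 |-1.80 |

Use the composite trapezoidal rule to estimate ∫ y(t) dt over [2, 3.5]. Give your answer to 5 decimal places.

-1.28125

h = 0.25, n = 6.
(h/2)·[y₀ + 2y₁ + 2y₂ + 2y₃ + 2y₄ + 2y₅ + y₆] = 0.125·(-10.25) = -1.28125.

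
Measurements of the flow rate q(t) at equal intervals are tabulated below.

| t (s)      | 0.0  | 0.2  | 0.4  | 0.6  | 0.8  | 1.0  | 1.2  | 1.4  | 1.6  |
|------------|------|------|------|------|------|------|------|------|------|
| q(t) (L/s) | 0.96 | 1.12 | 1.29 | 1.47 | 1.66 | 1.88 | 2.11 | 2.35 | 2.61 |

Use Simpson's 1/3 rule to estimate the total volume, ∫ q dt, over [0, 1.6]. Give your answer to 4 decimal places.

2.7313

h = 0.2, n = 8.
(h/3)·[y₀ + 4y₁ + 2y₂ + 4y₃ + 2y₄ + 4y₅ + 2y₆ + 4y₇ + y₈] = 0.066667·(40.97) = 2.7313.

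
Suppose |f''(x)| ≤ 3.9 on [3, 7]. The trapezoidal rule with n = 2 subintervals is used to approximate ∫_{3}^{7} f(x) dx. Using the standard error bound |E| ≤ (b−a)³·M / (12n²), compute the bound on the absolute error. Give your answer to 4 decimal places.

5.2000

|E| ≤ (4)³·3.9 / (12·2²) = 249.6/48 = 5.2000.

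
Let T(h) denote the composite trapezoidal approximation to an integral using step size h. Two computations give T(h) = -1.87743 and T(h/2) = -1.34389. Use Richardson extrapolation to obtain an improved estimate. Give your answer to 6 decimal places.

R = (4·T(h/2) − T(h)) / 3 = (4·(-1.34389) − (-1.87743))/3 = (-3.49813)/3 = -1.166043.

-1.166043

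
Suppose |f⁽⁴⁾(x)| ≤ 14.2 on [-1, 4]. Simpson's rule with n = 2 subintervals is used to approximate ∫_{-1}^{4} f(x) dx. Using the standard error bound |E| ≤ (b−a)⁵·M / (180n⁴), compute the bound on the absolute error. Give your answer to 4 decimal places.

|E| ≤ (5)⁵·14.2 / (180·2⁴) = 44375/2880 = 15.4080.

15.4080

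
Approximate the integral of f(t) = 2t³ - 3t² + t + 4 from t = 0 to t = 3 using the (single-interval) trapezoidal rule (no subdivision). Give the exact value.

T = (b−a)/2 · [f(0) + f(3)] = 1.5·[4 + 34] = 57.

57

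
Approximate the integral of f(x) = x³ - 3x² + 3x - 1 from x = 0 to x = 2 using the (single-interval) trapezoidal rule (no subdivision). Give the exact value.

0

T = (b−a)/2 · [f(0) + f(2)] = 1·[(-1) + 1] = 0.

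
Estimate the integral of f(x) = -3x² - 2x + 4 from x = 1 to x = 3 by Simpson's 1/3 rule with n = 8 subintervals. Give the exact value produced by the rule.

h = (3 − 1)/8 = 0.25.
Nodes x₀,…,x₈ = 1, 1.25, 1.5, 1.75, 2, 2.25, 2.5, 2.75, 3.
f(x) = -3x² - 2x + 4: f₀=-1, f₁=-3.1875, f₂=-5.75, f₃=-8.6875, f₄=-12, f₅=-15.6875, f₆=-19.75, f₇=-24.1875, f₈=-29.
(h/3)·[f₀ + 4f₁ + 2f₂ + 4f₃ + 2f₄ + 4f₅ + 2f₆ + 4f₇ + f₈] = 0.083333·(-312) = -26.

-26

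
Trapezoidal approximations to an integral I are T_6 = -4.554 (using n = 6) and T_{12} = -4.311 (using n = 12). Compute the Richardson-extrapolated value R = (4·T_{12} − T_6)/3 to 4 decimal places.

R = (4·T_{12} − T_6) / 3 = (4·(-4.311) − (-4.554))/3 = (-12.690)/3 = -4.2300.

-4.2300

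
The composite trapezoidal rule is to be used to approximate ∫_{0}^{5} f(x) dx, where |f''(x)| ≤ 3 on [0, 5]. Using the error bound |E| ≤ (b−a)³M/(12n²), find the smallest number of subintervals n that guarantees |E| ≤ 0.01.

56

Need 375/(12n²) ≤ 0.01.
n² ≥ 375/(12·0.01) = 3125 ⇒ n ≥ 55.9017, so the smallest n is 56.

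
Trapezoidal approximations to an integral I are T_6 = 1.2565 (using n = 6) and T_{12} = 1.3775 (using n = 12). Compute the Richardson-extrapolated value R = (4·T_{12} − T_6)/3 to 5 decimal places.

1.41783

R = (4·T_{12} − T_6) / 3 = (4·1.3775 − 1.2565)/3 = (4.2535)/3 = 1.41783.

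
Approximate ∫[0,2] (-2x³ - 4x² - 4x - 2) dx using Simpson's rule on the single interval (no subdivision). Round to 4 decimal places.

-30.6667

S = (b−a)/6 · [f(0) + 4f(1) + f(2)] = 0.333333·[(-2) + 4·(-12) + (-42)] = -30.6667.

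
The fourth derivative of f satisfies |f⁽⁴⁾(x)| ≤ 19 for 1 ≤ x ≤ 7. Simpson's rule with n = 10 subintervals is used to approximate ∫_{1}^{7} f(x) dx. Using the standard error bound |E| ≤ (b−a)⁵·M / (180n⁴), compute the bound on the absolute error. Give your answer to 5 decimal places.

0.08208

|E| ≤ (6)⁵·19 / (180·10⁴) = 147744/1800000 = 0.08208.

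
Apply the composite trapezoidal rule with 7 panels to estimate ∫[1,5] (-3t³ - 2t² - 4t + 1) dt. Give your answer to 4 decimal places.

-600.9796

h = (5 − 1)/7 = 0.571429.
Nodes t₀,…,t₇ = 1, 1.571429, 2.142857, 2.714286, 3.285714, 3.857143, 4.428571, 5.
f(t) = -3t³ - 2t² - 4t + 1: f₀=-8, f₁=-21.865889, f₂=-46.274052, f₃=-84.583090, f₄=-140.151603, f₅=-216.338192, f₆=-316.501458, f₇=-444.
(h/2)·[f₀ + 2f₁ + 2f₂ + 2f₃ + 2f₄ + 2f₅ + 2f₆ + f₇] = 0.285714·(-2103.428571) = -600.9796.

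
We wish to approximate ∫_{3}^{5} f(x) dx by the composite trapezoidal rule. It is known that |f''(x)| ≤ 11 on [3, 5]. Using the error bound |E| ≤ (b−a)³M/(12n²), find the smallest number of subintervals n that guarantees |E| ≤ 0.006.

35

Need 88/(12n²) ≤ 0.006.
n² ≥ 88/(12·0.006) = 1222.22 ⇒ n ≥ 34.9603, so the smallest n is 35.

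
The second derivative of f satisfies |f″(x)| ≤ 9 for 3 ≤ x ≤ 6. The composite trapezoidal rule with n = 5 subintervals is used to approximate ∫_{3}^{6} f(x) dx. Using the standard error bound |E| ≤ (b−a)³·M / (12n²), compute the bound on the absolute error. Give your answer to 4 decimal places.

|E| ≤ (3)³·9 / (12·5²) = 243/300 = 0.8100.

0.8100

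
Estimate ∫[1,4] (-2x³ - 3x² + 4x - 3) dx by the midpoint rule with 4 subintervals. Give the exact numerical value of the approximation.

h = (4 − 1)/4 = 0.75.
Midpoints m₁,…,m₄ = 1.375, 2.125, 2.875, 3.625.
f(m₁)=-8.37109375, f(m₂)=-27.23828125, f(m₃)=-63.82421875, f(m₄)=-123.19140625.
h·[f(m₁) + f(m₂) + f(m₃) + f(m₄)] = 0.75·(-222.625) = -166.96875.

-166.96875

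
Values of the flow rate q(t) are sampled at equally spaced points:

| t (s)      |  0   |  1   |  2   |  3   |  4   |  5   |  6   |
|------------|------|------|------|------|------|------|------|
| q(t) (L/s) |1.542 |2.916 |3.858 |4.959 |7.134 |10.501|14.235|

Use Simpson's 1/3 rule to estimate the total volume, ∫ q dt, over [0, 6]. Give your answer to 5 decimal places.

h = 1, n = 6.
(h/3)·[y₀ + 4y₁ + 2y₂ + 4y₃ + 2y₄ + 4y₅ + y₆] = 0.333333·(111.265) = 37.08833.

37.08833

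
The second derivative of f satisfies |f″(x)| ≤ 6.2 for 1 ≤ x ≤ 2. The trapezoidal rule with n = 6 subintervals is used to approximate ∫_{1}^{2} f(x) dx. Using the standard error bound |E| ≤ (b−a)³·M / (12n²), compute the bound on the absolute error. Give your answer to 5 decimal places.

|E| ≤ (1)³·6.2 / (12·6²) = 6.2/432 = 0.01435.

0.01435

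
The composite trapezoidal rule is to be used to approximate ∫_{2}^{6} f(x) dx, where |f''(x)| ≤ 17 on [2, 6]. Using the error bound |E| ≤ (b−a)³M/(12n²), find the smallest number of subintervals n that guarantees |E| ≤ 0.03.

55

Need 1088/(12n²) ≤ 0.03.
n² ≥ 1088/(12·0.03) = 3022.22 ⇒ n ≥ 54.9747, so the smallest n is 55.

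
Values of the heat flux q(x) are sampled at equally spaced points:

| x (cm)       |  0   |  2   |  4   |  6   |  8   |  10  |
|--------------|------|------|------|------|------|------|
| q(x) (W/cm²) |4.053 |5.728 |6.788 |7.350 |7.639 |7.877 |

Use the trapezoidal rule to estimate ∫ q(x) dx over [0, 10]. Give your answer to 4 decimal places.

66.9400

h = 2, n = 5.
(h/2)·[y₀ + 2y₁ + 2y₂ + 2y₃ + 2y₄ + y₅] = 1·(66.940) = 66.9400.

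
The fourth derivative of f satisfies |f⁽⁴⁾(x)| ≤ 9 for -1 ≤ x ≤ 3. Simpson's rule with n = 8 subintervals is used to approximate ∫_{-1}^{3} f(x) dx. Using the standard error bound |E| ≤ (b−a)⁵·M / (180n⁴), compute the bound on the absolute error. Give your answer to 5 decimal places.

0.01250

|E| ≤ (4)⁵·9 / (180·8⁴) = 9216/737280 = 0.01250.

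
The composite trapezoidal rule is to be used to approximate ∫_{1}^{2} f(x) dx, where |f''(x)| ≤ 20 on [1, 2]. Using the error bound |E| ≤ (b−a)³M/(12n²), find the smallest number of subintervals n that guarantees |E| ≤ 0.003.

24

Need 20/(12n²) ≤ 0.003.
n² ≥ 20/(12·0.003) = 555.556 ⇒ n ≥ 23.5702, so the smallest n is 24.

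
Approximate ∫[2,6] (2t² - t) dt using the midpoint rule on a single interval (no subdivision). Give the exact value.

112

M = (b−a)·f(4) = 4·(28) = 112.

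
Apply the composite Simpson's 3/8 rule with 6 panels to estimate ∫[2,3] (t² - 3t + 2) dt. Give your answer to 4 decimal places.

0.8333

h = (3 − 2)/6 = 0.166667.
Nodes t₀,…,t₆ = 2, 2.166667, 2.333333, 2.5, 2.666667, 2.833333, 3.
f(t) = t² - 3t + 2: f₀=0, f₁=0.194444, f₂=0.444444, f₃=0.75, f₄=1.111111, f₅=1.527778, f₆=2.
(3h/8)·[f₀ + 3f₁ + 3f₂ + 2f₃ + 3f₄ + 3f₅ + f₆] = 0.0625·(13.333333) = 0.8333.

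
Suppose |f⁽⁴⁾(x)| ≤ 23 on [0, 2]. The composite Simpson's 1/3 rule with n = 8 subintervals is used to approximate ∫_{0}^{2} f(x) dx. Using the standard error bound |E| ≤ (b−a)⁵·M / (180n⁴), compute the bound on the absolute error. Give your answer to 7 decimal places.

|E| ≤ (2)⁵·23 / (180·8⁴) = 736/737280 = 0.0009983.

0.0009983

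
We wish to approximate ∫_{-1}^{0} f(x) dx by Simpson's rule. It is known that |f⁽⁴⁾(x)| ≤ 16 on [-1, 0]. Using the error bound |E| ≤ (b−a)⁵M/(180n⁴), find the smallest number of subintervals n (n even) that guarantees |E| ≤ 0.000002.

Need 16/(180n⁴) ≤ 0.000002.
n⁴ ≥ 16/(180·0.000002) = 44444.4 ⇒ n ≥ 14.5196, so the smallest even n is 16. (n must be even for Simpson's rule.)

16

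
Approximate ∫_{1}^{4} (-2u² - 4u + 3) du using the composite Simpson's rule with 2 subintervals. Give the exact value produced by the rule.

-63

h = (4 − 1)/2 = 1.5.
Nodes u₀,…,u₂ = 1, 2.5, 4.
f(u) = -2u² - 4u + 3: f₀=-3, f₁=-19.5, f₂=-45.
(h/3)·[f₀ + 4f₁ + f₂] = 0.5·(-126) = -63.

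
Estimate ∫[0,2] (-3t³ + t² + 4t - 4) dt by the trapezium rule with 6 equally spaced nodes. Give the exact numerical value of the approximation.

h = (2 − 0)/5 = 0.4.
Nodes t₀,…,t₅ = 0, 0.4, 0.8, 1.2, 1.6, 2.
f(t) = -3t³ + t² + 4t - 4: f₀=-4, f₁=-2.432, f₂=-1.696, f₃=-2.944, f₄=-7.328, f₅=-16.
(h/2)·[f₀ + 2f₁ + 2f₂ + 2f₃ + 2f₄ + f₅] = 0.2·(-48.8) = -9.76.

-9.76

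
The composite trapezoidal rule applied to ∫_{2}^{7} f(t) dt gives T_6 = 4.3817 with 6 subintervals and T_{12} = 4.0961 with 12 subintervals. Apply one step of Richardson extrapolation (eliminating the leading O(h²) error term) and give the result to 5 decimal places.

4.00090

R = (4·T_{12} − T_6) / 3 = (4·4.0961 − 4.3817)/3 = (12.0027)/3 = 4.00090.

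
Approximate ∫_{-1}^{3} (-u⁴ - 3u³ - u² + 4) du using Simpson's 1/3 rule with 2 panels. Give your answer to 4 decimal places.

-110.6667

h = (3 − (-1))/2 = 2.
Nodes u₀,…,u₂ = -1, 1, 3.
f(u) = -u⁴ - 3u³ - u² + 4: f₀=5, f₁=-1, f₂=-167.
(h/3)·[f₀ + 4f₁ + f₂] = 0.666667·(-166) = -110.6667.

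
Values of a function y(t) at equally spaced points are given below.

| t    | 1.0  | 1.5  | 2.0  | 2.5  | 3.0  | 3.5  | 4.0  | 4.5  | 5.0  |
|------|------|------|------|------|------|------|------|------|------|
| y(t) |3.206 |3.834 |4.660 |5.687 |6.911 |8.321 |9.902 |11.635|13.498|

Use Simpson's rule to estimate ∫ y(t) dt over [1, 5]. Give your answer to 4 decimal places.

h = 0.5, n = 8.
(h/3)·[y₀ + 4y₁ + 2y₂ + 4y₃ + 2y₄ + 4y₅ + 2y₆ + 4y₇ + y₈] = 0.166667·(177.558) = 29.5930.

29.5930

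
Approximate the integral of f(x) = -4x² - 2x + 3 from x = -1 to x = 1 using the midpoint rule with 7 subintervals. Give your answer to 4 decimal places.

3.3878

h = (1 − (-1))/7 = 0.285714.
Midpoints m₁,…,m₇ = -0.857143, -0.571429, -0.285714, 0, 0.285714, 0.571429, 0.857143.
f(m₁)=1.775510, f(m₂)=2.836735, f(m₃)=3.244898, f(m₄)=3, f(m₅)=2.102041, f(m₆)=0.551020, f(m₇)=-1.653061.
h·[f(m₁) + f(m₂) + f(m₃) + f(m₄) + f(m₅) + f(m₆) + f(m₇)] = 0.285714·(11.857143) = 3.3878.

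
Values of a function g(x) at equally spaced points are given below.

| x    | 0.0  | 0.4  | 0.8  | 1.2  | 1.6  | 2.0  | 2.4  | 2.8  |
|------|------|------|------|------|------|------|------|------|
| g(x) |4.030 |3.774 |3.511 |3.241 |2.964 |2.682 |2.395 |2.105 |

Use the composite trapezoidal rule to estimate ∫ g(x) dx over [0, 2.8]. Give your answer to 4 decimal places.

8.6538

h = 0.4, n = 7.
(h/2)·[y₀ + 2y₁ + 2y₂ + 2y₃ + 2y₄ + 2y₅ + 2y₆ + y₇] = 0.2·(43.269) = 8.6538.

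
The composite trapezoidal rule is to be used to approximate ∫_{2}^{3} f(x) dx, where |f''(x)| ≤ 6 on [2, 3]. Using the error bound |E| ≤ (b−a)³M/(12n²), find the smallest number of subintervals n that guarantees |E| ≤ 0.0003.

Need 6/(12n²) ≤ 0.0003.
n² ≥ 6/(12·0.0003) = 1666.67 ⇒ n ≥ 40.8248, so the smallest n is 41.

41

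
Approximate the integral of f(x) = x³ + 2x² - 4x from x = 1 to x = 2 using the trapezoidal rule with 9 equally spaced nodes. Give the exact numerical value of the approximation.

2.43359375

h = (2 − 1)/8 = 0.125.
Nodes x₀,…,x₈ = 1, 1.125, 1.25, 1.375, 1.5, 1.625, 1.75, 1.875, 2.
f(x) = x³ + 2x² - 4x: f₀=-1, f₁=-0.544921875, f₂=0.078125, f₃=0.880859375, f₄=1.875, f₅=3.072265625, f₆=4.484375, f₇=6.123046875, f₈=8.
(h/2)·[f₀ + 2f₁ + 2f₂ + 2f₃ + 2f₄ + 2f₅ + 2f₆ + 2f₇ + f₈] = 0.0625·(38.9375) = 2.43359375.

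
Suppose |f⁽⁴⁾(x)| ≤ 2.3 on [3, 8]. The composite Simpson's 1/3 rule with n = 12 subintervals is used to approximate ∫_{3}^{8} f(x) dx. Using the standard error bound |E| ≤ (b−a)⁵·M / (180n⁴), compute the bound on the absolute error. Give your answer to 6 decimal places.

0.001926

|E| ≤ (5)⁵·2.3 / (180·12⁴) = 7187.5/3732480 = 0.001926.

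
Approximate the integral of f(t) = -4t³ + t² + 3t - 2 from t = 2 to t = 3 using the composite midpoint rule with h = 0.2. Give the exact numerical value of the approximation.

h = (3 − 2)/5 = 0.2.
Midpoints m₁,…,m₅ = 2.1, 2.3, 2.5, 2.7, 2.9.
f(m₁)=-28.334, f(m₂)=-38.478, f(m₃)=-50.75, f(m₄)=-65.342, f(m₅)=-82.446.
h·[f(m₁) + f(m₂) + f(m₃) + f(m₄) + f(m₅)] = 0.2·(-265.35) = -53.07.

-53.07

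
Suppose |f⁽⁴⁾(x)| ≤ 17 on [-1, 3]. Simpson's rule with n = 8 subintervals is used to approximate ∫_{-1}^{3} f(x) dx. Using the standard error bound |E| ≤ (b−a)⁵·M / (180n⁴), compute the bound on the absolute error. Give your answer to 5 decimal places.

|E| ≤ (4)⁵·17 / (180·8⁴) = 17408/737280 = 0.02361.

0.02361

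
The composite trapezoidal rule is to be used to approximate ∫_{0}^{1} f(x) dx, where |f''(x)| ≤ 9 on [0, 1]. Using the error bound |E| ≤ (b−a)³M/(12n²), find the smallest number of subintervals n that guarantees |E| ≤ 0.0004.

Need 9/(12n²) ≤ 0.0004.
n² ≥ 9/(12·0.0004) = 1875 ⇒ n ≥ 43.3013, so the smallest n is 44.

44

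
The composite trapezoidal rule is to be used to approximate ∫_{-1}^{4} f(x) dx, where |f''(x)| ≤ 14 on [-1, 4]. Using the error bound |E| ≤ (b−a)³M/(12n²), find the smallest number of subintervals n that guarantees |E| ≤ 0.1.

39

Need 1750/(12n²) ≤ 0.1.
n² ≥ 1750/(12·0.1) = 1458.33 ⇒ n ≥ 38.1881, so the smallest n is 39.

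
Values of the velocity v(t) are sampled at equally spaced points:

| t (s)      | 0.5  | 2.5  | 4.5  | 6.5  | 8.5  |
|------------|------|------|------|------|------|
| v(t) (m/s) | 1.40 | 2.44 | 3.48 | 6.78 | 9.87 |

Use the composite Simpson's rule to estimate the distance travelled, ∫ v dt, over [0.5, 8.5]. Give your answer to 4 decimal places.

36.7400

h = 2, n = 4.
(h/3)·[y₀ + 4y₁ + 2y₂ + 4y₃ + y₄] = 0.666667·(55.11) = 36.7400.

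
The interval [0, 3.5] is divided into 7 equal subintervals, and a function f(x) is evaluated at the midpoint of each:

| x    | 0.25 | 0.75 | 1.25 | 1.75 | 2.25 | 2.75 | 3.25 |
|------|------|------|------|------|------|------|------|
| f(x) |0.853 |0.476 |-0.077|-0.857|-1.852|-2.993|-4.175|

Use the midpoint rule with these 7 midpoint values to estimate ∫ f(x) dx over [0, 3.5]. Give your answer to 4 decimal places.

h = 0.5, n = 7.
h·[y(m₁) + y(m₂) + y(m₃) + y(m₄) + y(m₅) + y(m₆) + y(m₇)] = 0.5·(-8.625) = -4.3125.

-4.3125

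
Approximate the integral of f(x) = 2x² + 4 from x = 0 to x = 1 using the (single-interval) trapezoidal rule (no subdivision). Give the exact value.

T = (b−a)/2 · [f(0) + f(1)] = 0.5·[4 + 6] = 5.

5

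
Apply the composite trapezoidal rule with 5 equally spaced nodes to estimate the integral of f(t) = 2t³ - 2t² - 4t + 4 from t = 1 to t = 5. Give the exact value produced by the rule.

208

h = (5 − 1)/4 = 1.
Nodes t₀,…,t₄ = 1, 2, 3, 4, 5.
f(t) = 2t³ - 2t² - 4t + 4: f₀=0, f₁=4, f₂=28, f₃=84, f₄=184.
(h/2)·[f₀ + 2f₁ + 2f₂ + 2f₃ + f₄] = 0.5·(416) = 208.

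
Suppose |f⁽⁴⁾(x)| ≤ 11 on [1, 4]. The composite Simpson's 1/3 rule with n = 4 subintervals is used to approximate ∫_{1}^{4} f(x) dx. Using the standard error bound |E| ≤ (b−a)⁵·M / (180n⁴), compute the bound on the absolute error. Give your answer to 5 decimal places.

0.05801

|E| ≤ (3)⁵·11 / (180·4⁴) = 2673/46080 = 0.05801.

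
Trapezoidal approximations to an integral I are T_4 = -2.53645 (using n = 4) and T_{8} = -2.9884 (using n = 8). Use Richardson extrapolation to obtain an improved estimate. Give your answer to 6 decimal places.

R = (4·T_{8} − T_4) / 3 = (4·(-2.9884) − (-2.53645))/3 = (-9.41715)/3 = -3.139050.

-3.139050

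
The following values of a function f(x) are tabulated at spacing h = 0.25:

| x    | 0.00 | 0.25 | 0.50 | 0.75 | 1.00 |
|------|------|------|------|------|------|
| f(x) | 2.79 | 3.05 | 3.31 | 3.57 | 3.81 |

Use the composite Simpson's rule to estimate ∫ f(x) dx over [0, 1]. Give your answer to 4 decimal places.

3.3083

h = 0.25, n = 4.
(h/3)·[y₀ + 4y₁ + 2y₂ + 4y₃ + y₄] = 0.083333·(39.70) = 3.3083.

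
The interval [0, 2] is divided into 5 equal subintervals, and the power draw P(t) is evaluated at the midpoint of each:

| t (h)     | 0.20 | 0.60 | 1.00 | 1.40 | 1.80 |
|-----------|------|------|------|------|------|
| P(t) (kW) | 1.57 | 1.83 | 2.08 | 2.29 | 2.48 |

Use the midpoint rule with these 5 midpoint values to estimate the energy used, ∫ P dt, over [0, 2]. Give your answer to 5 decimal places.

h = 0.4, n = 5.
h·[y(m₁) + y(m₂) + y(m₃) + y(m₄) + y(m₅)] = 0.4·(10.25) = 4.10000.

4.10000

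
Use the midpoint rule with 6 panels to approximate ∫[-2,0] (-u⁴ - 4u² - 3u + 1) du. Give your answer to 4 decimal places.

-8.8452

h = (0 − (-2))/6 = 0.333333.
Midpoints m₁,…,m₆ = -1.833333, -1.5, -1.166667, -0.833333, -0.5, -0.166667.
f(m₁)=-18.241512, f(m₂)=-8.5625, f(m₃)=-2.797068, f(m₄)=0.239969, f(m₅)=1.4375, f(m₆)=1.388117.
h·[f(m₁) + f(m₂) + f(m₃) + f(m₄) + f(m₅) + f(m₆)] = 0.333333·(-26.535494) = -8.8452.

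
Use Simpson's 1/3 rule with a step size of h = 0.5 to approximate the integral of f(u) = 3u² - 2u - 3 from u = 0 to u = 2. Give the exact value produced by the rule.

h = (2 − 0)/4 = 0.5.
Nodes u₀,…,u₄ = 0, 0.5, 1, 1.5, 2.
f(u) = 3u² - 2u - 3: f₀=-3, f₁=-3.25, f₂=-2, f₃=0.75, f₄=5.
(h/3)·[f₀ + 4f₁ + 2f₂ + 4f₃ + f₄] = 0.166667·(-12) = -2.

-2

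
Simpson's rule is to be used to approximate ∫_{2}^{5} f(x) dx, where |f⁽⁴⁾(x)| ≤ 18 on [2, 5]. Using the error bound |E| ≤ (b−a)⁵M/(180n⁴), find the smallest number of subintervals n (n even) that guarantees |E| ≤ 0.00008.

Need 4374/(180n⁴) ≤ 0.00008.
n⁴ ≥ 4374/(180·0.00008) = 303750 ⇒ n ≥ 23.4763, so the smallest even n is 24. (n must be even for Simpson's rule.)

24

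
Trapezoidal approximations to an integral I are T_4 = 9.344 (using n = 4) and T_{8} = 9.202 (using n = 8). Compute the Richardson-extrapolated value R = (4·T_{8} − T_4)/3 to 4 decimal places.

9.1547

R = (4·T_{8} − T_4) / 3 = (4·9.202 − 9.344)/3 = (27.464)/3 = 9.1547.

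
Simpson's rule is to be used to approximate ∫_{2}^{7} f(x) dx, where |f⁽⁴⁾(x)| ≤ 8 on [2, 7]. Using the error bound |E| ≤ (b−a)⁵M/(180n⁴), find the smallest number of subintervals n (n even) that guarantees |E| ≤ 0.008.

12

Need 25000/(180n⁴) ≤ 0.008.
n⁴ ≥ 25000/(180·0.008) = 17361.1 ⇒ n ≥ 11.4787, so the smallest even n is 12. (n must be even for Simpson's rule.)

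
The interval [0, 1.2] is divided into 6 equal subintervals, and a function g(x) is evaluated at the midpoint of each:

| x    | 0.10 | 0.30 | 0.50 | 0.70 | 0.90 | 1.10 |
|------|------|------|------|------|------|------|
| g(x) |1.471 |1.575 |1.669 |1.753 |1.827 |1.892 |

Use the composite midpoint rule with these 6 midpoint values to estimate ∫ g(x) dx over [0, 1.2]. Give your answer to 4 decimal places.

h = 0.2, n = 6.
h·[y(m₁) + y(m₂) + y(m₃) + y(m₄) + y(m₅) + y(m₆)] = 0.2·(10.187) = 2.0374.

2.0374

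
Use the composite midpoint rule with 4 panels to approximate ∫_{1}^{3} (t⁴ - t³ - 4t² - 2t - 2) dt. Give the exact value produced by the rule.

h = (3 − 1)/4 = 0.5.
Midpoints m₁,…,m₄ = 1.25, 1.75, 2.25, 2.75.
f(m₁)=-10.26171875, f(m₂)=-13.73046875, f(m₃)=-12.51171875, f(m₄)=-1.35546875.
h·[f(m₁) + f(m₂) + f(m₃) + f(m₄)] = 0.5·(-37.859375) = -18.9296875.

-18.9296875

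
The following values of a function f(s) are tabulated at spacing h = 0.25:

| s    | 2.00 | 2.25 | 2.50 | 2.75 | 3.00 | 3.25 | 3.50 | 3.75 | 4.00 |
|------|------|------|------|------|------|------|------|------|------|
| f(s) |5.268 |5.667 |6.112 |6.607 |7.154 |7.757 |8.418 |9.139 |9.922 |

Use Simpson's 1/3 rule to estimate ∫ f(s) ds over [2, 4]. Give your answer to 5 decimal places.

h = 0.25, n = 8.
(h/3)·[y₀ + 4y₁ + 2y₂ + 4y₃ + 2y₄ + 4y₅ + 2y₆ + 4y₇ + y₈] = 0.083333·(175.238) = 14.60317.

14.60317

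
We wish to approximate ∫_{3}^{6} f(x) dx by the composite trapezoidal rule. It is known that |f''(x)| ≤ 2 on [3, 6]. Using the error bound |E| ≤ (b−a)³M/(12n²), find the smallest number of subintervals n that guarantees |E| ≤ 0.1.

7

Need 54/(12n²) ≤ 0.1.
n² ≥ 54/(12·0.1) = 45 ⇒ n ≥ 6.7082, so the smallest n is 7.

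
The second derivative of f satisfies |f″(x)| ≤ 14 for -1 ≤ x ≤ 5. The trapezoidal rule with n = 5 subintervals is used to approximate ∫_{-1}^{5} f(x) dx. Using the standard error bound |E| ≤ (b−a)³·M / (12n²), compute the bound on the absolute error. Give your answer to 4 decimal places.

10.0800

|E| ≤ (6)³·14 / (12·5²) = 3024/300 = 10.0800.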